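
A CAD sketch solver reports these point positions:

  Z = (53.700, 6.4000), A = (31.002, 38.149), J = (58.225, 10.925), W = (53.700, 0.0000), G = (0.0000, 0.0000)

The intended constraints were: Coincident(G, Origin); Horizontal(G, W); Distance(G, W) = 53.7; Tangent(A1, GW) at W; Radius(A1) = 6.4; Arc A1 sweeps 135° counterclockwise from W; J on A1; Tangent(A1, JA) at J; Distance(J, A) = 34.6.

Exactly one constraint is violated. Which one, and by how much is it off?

Distance(J, A) = 34.6 — off by 3.90.

G = (0.00, 0.00) ✓; G.y = 0.00, W.y = 0.00 ✓; |GW| = 53.70 ✓; ∠(ZW, WG) = 90.00° ✓; |ZW| = 6.400 ✓; bearing(Z→J) − bearing(Z→W) = 135.0° ✓; |ZJ| = 6.399 ✓; ∠(ZJ, JA) = 90.00° ✓; |JA| = 38.50 ✗.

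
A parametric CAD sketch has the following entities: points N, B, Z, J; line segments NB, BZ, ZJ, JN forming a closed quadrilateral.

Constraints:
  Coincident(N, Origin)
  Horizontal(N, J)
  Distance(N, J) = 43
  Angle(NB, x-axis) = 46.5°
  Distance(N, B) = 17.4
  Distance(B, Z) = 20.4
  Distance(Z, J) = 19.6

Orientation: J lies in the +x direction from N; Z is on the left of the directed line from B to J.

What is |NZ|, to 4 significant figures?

35.94

Checks: |BZ| = 20.40 ✓; |ZJ| = 19.60 ✓.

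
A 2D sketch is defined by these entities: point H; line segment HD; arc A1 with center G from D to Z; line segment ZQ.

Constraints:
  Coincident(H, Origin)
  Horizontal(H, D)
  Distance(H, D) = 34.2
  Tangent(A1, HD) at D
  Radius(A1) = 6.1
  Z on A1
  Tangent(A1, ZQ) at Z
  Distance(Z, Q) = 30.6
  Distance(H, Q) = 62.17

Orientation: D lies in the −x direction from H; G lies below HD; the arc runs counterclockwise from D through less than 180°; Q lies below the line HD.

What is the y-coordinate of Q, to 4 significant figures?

-29.69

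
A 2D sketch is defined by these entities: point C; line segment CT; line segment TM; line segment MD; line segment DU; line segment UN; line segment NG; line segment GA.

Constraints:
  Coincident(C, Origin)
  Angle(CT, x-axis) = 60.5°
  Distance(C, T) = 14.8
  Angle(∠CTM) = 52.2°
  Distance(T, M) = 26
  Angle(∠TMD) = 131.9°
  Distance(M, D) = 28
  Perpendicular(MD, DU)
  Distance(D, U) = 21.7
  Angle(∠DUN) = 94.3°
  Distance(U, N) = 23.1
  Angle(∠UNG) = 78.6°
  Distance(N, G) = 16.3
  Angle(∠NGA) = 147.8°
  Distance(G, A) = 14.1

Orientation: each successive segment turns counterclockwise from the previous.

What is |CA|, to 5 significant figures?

30.361

C is at the origin; CT runs at 60.5° with length 14.8, so T = (7.2879, 12.881). ∠CTM = 52.2° gives TM at -171.70° from the x-axis; with |TM| = 26.0, M = (-18.440, 9.1280). ∠TMD = 131.9° gives MD at -123.60° from the x-axis; with |MD| = 28.0, D = (-33.935, -14.194). The perpendicularity gives DU at right angles to MD, so DU runs at -33.600°; with |DU| = 21.7, U = (-15.860, -26.202). ∠DUN = 94.3° gives UN at 52.100° from the x-axis; with |UN| = 23.1, N = (-1.6704, -7.9745). ∠UNG = 78.6° gives NG at 153.50° from the x-axis; with |NG| = 16.3, G = (-16.258, -0.70152). ∠NGA = 147.8° gives GA at -174.30° from the x-axis; with |GA| = 14.1, A = (-30.288, -2.1019). Then |CA| = |A − C| = 30.361.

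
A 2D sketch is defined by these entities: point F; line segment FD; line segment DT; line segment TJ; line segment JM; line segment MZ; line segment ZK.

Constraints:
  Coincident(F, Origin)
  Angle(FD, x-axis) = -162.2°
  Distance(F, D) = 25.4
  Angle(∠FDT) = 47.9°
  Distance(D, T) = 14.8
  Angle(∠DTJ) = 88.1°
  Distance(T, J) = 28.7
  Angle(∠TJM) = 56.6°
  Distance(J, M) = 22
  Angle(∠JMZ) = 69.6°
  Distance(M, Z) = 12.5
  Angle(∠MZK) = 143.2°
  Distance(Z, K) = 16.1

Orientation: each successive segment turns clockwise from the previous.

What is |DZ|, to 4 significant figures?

10.88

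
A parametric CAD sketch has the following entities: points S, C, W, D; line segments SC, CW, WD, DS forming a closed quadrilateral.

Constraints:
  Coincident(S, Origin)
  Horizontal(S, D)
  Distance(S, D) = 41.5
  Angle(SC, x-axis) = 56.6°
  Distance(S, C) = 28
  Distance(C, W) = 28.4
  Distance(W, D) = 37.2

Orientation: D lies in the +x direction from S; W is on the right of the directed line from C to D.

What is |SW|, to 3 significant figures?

5.22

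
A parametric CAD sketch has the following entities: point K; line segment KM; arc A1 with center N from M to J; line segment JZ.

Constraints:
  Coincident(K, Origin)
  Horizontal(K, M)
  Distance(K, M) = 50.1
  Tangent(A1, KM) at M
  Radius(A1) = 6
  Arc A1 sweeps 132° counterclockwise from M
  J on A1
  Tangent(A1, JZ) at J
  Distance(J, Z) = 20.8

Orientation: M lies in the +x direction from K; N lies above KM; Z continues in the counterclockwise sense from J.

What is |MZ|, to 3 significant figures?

27.2

On A1, M sits at bearing -90° from N; a 132° counterclockwise sweep puts J at bearing 42°, so J = N + 6.0·(cos 42°, sin 42°) = (54.6, 10.0). Since A1 is tangent to JZ there, NJ ⟂ JZ, so JZ runs along (−sin 42°, cos 42°); with |JZ| = 20.8, Z = (40.6, 25.5). Then |MZ| = |Z − M| = 27.2.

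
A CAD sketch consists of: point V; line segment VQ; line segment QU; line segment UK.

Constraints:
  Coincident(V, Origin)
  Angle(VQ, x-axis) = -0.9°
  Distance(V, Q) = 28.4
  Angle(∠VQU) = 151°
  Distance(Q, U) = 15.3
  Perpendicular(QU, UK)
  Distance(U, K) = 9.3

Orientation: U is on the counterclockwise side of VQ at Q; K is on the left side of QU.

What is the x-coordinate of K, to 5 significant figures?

37.513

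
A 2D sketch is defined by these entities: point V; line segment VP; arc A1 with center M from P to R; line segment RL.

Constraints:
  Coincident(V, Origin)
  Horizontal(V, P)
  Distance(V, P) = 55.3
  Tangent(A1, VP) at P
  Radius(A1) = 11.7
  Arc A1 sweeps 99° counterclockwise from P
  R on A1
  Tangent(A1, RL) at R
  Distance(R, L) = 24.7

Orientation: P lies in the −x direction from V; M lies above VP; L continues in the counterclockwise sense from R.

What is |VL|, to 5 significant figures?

60.868

V is at the origin; V and P share the same y with |VP| = 55.3 and P on the −x side, so P = (-55.300, 0.0000). Since A1 is tangent to VP there, MP ⟂ VP, so M = P + (0, 11.7) = (-55.300, 11.700). On A1, P sits at bearing -90° from M; a 99° counterclockwise sweep puts R at bearing 9°, so R = M + 11.7·(cos 9°, sin 9°) = (-43.744, 13.530). Tangency of A1 to RL means the radius MR is perpendicular to RL, so RL runs along (−sin 9°, cos 9°); with |RL| = 24.7, L = (-47.608, 37.926). Then |VL| = |L − V| = 60.868.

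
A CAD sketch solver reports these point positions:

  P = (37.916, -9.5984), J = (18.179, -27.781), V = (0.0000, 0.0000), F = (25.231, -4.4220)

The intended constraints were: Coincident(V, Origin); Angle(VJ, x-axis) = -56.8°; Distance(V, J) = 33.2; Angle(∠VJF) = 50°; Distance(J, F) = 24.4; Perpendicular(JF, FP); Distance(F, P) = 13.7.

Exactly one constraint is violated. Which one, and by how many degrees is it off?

Perpendicular(JF, FP) — off by 5.40°.

V = (0.00, 0.00) ✓; VJ at -56.80° ✓; |VJ| = 33.20 ✓; ∠VJF = 50.00° ✓; |JF| = 24.40 ✓; ∠(JF, FP) = 95.40° ✗; |FP| = 13.70 ✓.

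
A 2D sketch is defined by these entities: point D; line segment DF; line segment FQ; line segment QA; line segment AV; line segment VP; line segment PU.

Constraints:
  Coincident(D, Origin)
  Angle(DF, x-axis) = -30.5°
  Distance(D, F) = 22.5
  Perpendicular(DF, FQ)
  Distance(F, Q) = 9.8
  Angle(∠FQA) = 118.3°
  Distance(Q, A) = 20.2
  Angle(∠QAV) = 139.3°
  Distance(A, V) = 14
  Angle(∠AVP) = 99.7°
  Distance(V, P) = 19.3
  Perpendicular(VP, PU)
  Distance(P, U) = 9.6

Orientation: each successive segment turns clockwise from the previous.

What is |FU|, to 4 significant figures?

21.10

∠AVP = 99.7° gives VP at 56.80° from the x-axis; with |VP| = 19.3, P = (-5.460, 6.591). VP ⟂ PU, so PU runs at -33.20°; with |PU| = 9.6, U = (2.573, 1.335). Then |FU| = |U − F| = 21.10.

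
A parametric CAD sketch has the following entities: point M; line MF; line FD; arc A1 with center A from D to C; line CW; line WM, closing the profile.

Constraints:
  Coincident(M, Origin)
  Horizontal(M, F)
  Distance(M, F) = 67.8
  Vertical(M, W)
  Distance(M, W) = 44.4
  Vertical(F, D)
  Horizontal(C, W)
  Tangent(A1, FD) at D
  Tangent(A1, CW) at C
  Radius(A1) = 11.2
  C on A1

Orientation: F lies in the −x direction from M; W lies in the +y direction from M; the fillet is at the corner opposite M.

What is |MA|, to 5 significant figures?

65.619

M is at the origin; M and F share the same y with |MF| = 67.8 and F on the −x side, so F = (-67.800, 0.0000). MW is vertical with |MW| = 44.4 and W on the +y side, so W = (0.0000, 44.400). The virtual corner opposite M is at (-67.800, 44.400). Tangency of A1 to FD means the radius AD is perpendicular to FD and the tangent condition forces AC to be normal to CW, with radius 11.2, so the center A sits 11.2 in from both sides at A = (-56.600, 33.200). Then |MA| = |A − M| = 65.619.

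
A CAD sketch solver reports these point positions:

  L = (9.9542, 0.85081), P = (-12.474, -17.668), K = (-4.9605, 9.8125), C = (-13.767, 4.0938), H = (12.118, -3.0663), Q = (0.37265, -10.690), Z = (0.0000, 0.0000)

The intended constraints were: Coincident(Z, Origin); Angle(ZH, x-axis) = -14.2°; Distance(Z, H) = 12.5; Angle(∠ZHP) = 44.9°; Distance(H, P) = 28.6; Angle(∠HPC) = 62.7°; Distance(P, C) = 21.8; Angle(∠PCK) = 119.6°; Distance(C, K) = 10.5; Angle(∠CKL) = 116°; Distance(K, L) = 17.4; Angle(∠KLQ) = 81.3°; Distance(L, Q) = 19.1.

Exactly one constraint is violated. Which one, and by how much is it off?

Distance(L, Q) = 19.1 — off by 4.10.

Z = (0.00, 0.00) ✓; ZH at -14.20° ✓; |ZH| = 12.50 ✓; ∠ZHP = 44.90° ✓; |HP| = 28.60 ✓; ∠HPC = 62.70° ✓; |PC| = 21.80 ✓; ∠PCK = 119.6° ✓; |CK| = 10.50 ✓; ∠CKL = 116.0° ✓; |KL| = 17.40 ✓; ∠KLQ = 81.30° ✓; |LQ| = 15.00 ✗.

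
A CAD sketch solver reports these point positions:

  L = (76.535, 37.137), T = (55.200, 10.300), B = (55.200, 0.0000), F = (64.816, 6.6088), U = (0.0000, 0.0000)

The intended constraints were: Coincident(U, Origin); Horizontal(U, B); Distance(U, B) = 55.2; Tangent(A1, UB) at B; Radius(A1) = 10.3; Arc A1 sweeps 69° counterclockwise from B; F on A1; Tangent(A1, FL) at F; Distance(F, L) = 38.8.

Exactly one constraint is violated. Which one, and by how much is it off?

Distance(F, L) = 38.8 — off by 6.10.

U = (0.00, 0.00) ✓; U.y = 0.00, B.y = 0.00 ✓; |UB| = 55.20 ✓; ∠(TB, BU) = 90.00° ✓; |TB| = 10.30 ✓; bearing(T→F) − bearing(T→B) = 69.00° ✓; |TF| = 10.30 ✓; ∠(TF, FL) = 90.00° ✓; |FL| = 32.70 ✗.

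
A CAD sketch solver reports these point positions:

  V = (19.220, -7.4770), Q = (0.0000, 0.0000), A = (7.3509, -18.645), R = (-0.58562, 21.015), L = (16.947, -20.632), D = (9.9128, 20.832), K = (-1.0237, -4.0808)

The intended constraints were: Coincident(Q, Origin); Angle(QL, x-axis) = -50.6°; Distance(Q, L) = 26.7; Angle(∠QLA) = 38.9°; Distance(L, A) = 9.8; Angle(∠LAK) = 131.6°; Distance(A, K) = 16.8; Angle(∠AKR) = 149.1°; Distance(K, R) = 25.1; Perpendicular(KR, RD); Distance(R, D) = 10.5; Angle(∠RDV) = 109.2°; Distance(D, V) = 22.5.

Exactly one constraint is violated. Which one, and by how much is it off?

Distance(D, V) = 22.5 — off by 7.30.

Q = (0.00, 0.00) ✓; QL at -50.60° ✓; |QL| = 26.70 ✓; ∠QLA = 38.90° ✓; |LA| = 9.800 ✓; ∠LAK = 131.6° ✓; |AK| = 16.80 ✓; ∠AKR = 149.1° ✓; |KR| = 25.10 ✓; ∠(KR, RD) = 90.00° ✓; |RD| = 10.50 ✓; ∠RDV = 109.2° ✓; |DV| = 29.80 ✗.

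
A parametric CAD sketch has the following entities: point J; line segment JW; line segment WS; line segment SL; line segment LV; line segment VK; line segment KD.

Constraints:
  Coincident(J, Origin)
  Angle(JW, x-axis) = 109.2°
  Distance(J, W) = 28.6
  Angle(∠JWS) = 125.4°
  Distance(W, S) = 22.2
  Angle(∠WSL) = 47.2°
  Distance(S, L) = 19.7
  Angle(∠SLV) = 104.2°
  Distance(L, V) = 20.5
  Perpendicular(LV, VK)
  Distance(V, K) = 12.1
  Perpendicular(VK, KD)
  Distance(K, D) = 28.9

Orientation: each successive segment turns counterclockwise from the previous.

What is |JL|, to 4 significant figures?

26.88

∠JWS = 125.4° gives WS at 163.8° from the x-axis; with |WS| = 22.2, S = (-30.72, 33.20). ∠WSL = 47.2° gives SL at -63.40° from the x-axis; with |SL| = 19.7, L = (-21.90, 15.59). Then |JL| = |L − J| = 26.88.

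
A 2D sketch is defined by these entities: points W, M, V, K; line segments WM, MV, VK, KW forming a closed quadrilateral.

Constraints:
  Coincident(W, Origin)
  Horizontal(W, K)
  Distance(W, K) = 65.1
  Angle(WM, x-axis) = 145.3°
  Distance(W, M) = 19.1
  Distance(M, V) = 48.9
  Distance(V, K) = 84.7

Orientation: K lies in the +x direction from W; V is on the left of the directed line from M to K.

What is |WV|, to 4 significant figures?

56.50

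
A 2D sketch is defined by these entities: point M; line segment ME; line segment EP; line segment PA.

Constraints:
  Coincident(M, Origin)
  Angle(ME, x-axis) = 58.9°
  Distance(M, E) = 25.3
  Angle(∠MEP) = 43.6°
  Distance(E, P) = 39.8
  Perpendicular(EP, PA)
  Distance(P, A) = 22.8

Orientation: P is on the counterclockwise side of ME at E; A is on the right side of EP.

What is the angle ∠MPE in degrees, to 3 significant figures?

39.1°

M is at the origin; ME runs at 58.9° with length 25.3, so E = 25.3·(cos 58.9°, sin 58.9°) = (13.1, 21.7). ∠MEP = 43.6°, so EP runs at 58.9° + (180° − 43.6°) = 195° from the x-axis; with |EP| = 39.8, P = E + 39.8·(cos 195°, sin 195°) = (-25.3, 11.2). Then cos ∠MPE = PM·PE / (|PM||PE|), giving 39.1°.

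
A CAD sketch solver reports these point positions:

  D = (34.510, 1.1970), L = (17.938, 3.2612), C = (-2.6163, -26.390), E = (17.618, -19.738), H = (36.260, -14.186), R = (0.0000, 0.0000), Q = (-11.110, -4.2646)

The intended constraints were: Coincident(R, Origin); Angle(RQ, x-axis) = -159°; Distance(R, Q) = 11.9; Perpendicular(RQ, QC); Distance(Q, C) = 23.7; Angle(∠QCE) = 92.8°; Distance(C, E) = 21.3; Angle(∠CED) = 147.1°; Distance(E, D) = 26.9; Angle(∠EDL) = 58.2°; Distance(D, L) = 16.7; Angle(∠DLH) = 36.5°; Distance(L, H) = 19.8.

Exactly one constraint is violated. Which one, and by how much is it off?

Distance(L, H) = 19.8 — off by 5.50.

R = (0.00, 0.00) ✓; RQ at -159.0° ✓; |RQ| = 11.90 ✓; ∠(RQ, QC) = 90.00° ✓; |QC| = 23.70 ✓; ∠QCE = 92.80° ✓; |CE| = 21.30 ✓; ∠CED = 147.1° ✓; |ED| = 26.90 ✓; ∠EDL = 58.20° ✓; |DL| = 16.70 ✓; ∠DLH = 36.50° ✓; |LH| = 25.30 ✗.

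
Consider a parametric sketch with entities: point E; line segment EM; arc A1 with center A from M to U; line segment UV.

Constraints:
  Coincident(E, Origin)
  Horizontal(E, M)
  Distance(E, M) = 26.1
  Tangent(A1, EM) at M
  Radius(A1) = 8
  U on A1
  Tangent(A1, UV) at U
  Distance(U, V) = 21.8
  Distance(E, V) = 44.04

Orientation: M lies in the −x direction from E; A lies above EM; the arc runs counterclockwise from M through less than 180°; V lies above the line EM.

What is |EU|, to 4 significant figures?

23.15

Checks: |AU| = 8.000 ✓; ∠(AU, UV) = 90.00° ✓; |UV| = 21.80 ✓; |EV| = 44.04 ✓.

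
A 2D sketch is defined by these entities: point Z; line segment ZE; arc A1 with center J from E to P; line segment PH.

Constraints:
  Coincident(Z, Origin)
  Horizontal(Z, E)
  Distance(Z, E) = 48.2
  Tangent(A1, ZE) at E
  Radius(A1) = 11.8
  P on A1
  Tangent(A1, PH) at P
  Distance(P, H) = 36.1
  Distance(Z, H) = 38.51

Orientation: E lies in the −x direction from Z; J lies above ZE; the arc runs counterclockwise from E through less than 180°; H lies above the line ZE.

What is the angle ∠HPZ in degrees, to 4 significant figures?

61.63°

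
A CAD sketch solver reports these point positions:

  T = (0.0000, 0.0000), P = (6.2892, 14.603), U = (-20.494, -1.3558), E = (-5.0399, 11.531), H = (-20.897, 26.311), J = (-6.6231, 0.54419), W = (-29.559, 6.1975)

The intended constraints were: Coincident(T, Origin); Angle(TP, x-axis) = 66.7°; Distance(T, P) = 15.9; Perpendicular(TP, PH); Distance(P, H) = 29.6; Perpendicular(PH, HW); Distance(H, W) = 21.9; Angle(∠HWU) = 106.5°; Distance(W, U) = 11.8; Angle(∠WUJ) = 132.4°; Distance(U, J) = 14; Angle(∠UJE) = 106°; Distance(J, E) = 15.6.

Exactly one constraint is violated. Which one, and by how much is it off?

Distance(J, E) = 15.6 — off by 4.50.

T = (0.00, 0.00) ✓; TP at 66.70° ✓; |TP| = 15.90 ✓; ∠(TP, PH) = 90.00° ✓; |PH| = 29.60 ✓; ∠(PH, HW) = 90.00° ✓; |HW| = 21.90 ✓; ∠HWU = 106.5° ✓; |WU| = 11.80 ✓; ∠WUJ = 132.4° ✓; |UJ| = 14.00 ✓; ∠UJE = 106.0° ✓; |JE| = 11.10 ✗.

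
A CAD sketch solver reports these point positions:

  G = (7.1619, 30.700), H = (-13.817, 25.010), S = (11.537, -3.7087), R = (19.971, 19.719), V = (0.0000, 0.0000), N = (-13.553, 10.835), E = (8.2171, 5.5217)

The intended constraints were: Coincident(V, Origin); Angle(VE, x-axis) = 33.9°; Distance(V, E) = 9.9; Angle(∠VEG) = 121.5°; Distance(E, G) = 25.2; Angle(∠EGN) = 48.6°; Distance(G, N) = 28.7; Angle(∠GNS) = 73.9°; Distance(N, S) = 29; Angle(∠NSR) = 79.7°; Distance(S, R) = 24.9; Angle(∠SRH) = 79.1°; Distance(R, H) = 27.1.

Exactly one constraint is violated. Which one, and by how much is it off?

Distance(R, H) = 27.1 — off by 7.10.

V = (0.00, 0.00) ✓; VE at 33.90° ✓; |VE| = 9.900 ✓; ∠VEG = 121.5° ✓; |EG| = 25.20 ✓; ∠EGN = 48.60° ✓; |GN| = 28.70 ✓; ∠GNS = 73.90° ✓; |NS| = 29.00 ✓; ∠NSR = 79.70° ✓; |SR| = 24.90 ✓; ∠SRH = 79.10° ✓; |RH| = 34.20 ✗.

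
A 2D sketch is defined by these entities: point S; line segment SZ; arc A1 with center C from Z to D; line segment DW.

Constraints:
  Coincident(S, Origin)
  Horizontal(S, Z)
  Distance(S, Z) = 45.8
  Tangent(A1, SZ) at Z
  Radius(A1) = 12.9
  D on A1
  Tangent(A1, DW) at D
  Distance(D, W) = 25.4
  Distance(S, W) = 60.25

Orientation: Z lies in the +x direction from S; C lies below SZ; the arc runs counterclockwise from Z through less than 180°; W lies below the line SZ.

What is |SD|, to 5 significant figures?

38.376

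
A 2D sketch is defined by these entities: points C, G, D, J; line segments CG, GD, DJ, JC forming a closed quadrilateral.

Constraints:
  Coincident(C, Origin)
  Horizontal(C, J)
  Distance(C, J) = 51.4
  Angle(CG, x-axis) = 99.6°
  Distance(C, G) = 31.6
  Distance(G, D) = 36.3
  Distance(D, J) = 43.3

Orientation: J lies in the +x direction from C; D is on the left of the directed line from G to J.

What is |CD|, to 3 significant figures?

48.6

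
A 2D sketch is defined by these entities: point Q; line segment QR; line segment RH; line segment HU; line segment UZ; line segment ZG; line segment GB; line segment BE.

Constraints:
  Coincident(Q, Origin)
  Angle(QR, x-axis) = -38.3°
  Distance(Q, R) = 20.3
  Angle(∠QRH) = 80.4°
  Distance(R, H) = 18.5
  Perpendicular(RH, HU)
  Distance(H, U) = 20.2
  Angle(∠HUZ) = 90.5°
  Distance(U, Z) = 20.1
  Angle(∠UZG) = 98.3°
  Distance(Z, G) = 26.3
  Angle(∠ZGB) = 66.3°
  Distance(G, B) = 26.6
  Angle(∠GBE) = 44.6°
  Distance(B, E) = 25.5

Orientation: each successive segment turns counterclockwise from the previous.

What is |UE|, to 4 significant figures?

21.52

Q is at the origin; QR runs at -38.3° with length 20.3, so R = (15.93, -12.58). ∠QRH = 80.4° gives RH at 61.30° from the x-axis; with |RH| = 18.5, H = (24.82, 3.646). RH ⟂ HU, so HU runs at 151.3°; with |HU| = 20.2, U = (7.097, 13.35). ∠HUZ = 90.5° gives UZ at -119.2° from the x-axis; with |UZ| = 20.1, Z = (-2.709, -4.200). ∠UZG = 98.3° gives ZG at -37.50° from the x-axis; with |ZG| = 26.3, G = (18.16, -20.21). ∠ZGB = 66.3° gives GB at 76.20° from the x-axis; with |GB| = 26.6, B = (24.50, 5.622). ∠GBE = 44.6° gives BE at -148.4° from the x-axis; with |BE| = 25.5, E = (2.782, -7.739). Then |UE| = |E − U| = 21.52.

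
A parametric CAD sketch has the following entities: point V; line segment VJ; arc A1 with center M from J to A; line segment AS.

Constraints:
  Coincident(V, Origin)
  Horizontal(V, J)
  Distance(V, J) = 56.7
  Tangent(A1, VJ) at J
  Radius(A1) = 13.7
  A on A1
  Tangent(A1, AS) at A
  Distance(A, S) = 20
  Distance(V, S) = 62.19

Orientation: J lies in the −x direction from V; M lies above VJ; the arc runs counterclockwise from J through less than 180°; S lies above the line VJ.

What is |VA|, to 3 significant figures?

47.3

V is at the origin; VJ is horizontal with |VJ| = 56.7 and J on the −x side, so J = (-56.7, 0.00). A1 meets VJ tangentially, so MJ is at right angles to VJ, so M = J + (0, 13.7) = (-56.7, 13.7). Since MA ⟂ AS (tangency), |MS| = √(13.7² + 20.0²) = 24.2 regardless of where A sits on A1. So S lies on both circle(V, 62.19) and circle(M, 24.2); the above-VJ intersection is S = (-50.0, 37.0). A is the foot of the tangent from S: A = (-43.7, 18.0).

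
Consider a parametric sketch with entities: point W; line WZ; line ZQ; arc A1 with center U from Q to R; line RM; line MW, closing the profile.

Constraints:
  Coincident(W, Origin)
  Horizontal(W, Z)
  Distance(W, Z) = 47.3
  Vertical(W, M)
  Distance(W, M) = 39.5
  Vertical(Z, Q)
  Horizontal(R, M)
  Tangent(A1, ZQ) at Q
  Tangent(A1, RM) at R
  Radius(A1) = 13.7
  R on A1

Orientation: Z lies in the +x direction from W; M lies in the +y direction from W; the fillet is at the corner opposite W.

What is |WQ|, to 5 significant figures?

53.879

W is at the origin; W and Z share the same y with |WZ| = 47.3 and Z on the +x side, so Z = (47.300, 0.0000). W and M share the same x with |WM| = 39.5 and M on the +y side, so M = (0.0000, 39.500). The virtual corner opposite W is at (47.300, 39.500). Tangency of A1 to ZQ means the radius UQ is perpendicular to ZQ and since A1 is tangent to RM there, UR ⟂ RM, with radius 13.7, so the center U sits 13.7 in from both sides at U = (33.600, 25.800). That places the tangent points at Q = (47.300, 25.800) on ZQ and R = (33.600, 39.500) on RM. Then |WQ| = |Q − W| = 53.879.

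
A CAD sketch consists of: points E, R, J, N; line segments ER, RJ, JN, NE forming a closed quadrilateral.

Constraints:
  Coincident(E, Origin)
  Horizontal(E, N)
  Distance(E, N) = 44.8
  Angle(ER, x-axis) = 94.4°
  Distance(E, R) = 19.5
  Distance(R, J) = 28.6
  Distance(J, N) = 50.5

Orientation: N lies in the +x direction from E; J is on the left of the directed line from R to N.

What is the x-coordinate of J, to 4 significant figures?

16.40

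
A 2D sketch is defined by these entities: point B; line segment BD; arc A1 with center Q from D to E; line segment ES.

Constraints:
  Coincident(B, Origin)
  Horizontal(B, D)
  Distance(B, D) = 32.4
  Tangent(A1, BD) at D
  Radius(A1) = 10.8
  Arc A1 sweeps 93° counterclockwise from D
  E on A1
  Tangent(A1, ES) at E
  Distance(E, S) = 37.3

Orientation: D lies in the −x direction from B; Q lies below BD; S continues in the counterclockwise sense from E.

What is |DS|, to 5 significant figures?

49.410

B is at the origin; BD is horizontal with |BD| = 32.4 and D on the −x side, so D = (-32.400, 0.0000). Since A1 is tangent to BD there, QD ⟂ BD, so Q = D + (0, -10.8) = (-32.400, -10.800). On A1, D sits at bearing 90° from Q; a 93° counterclockwise sweep puts E at bearing 183°, so E = Q + 10.8·(cos 183°, sin 183°) = (-43.185, -11.365). The tangent condition forces QE to be normal to ES, so ES runs along (−sin 183°, cos 183°); with |ES| = 37.3, S = (-41.233, -48.614). Then |DS| = |S − D| = 49.410.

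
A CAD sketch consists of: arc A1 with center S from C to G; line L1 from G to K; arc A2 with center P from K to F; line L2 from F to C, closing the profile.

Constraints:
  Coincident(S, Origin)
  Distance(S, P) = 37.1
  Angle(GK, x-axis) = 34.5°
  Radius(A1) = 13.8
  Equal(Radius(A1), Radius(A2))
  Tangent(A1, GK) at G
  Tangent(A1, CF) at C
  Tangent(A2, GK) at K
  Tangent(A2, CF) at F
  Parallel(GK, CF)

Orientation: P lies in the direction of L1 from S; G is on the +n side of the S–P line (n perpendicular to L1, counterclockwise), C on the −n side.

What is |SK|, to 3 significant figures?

39.6

The slot axis is L1's direction at 34.5°, so u = (cos 34.5°, sin 34.5°) = (0.824, 0.566) and n = (−sin 34.5°, cos 34.5°) = (-0.566, 0.824). S is at the origin and P lies 37.1 along u from S, so P = 37.1·u = (30.6, 21.0). Tangency of A1 to both parallel lines with radius 13.8 puts G and C at S ± 13.8·n: G = (-7.82, 11.4), C = (7.82, -11.4). Equal radii place K and F the same way about P: K = P + 13.8·n = (22.8, 32.4), F = P − 13.8·n = (38.4, 9.64). Then |SK| = |K − S| = 39.6.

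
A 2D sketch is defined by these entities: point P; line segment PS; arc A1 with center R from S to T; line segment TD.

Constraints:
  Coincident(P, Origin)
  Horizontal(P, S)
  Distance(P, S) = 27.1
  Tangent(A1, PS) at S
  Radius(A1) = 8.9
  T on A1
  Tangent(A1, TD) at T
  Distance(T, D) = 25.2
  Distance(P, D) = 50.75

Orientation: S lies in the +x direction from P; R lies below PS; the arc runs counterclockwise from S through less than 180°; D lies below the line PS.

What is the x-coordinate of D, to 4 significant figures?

38.49

Checks: |PS| = 27.10 ✓; ∠(RS, SP) = 90.00° ✓; |RT| = 8.900 ✓; ∠(RT, TD) = 90.00° ✓; |TD| = 25.20 ✓; |PD| = 50.75 ✓.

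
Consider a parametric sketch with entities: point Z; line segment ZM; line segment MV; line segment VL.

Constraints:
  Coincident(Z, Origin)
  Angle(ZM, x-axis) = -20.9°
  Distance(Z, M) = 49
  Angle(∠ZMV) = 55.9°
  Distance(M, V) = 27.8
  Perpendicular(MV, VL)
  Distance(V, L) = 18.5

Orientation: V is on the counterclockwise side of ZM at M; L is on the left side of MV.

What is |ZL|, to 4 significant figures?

22.08

Z is at the origin; ZM runs at -20.9° with length 49.0, so M = 49.0·(cos -20.9°, sin -20.9°) = (45.78, -17.48). ∠ZMV = 55.9°, so MV runs at -20.9° + (180° − 55.9°) = 103.2° from the x-axis; with |MV| = 27.8, V = M + 27.8·(cos 103.2°, sin 103.2°) = (39.43, 9.585). The perpendicularity gives VL at right angles to MV; with |VL| = 18.5 on the left of MV, L = V + 18.5·(-0.9736, -0.2284) = (21.42, 5.361). Then |ZL| = |L − Z| = 22.08.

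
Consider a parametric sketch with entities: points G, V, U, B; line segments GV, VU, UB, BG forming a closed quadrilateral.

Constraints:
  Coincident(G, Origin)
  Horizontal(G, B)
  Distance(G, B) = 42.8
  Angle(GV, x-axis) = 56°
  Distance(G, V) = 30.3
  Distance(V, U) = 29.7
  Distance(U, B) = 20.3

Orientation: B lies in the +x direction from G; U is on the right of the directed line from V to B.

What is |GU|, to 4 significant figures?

23.24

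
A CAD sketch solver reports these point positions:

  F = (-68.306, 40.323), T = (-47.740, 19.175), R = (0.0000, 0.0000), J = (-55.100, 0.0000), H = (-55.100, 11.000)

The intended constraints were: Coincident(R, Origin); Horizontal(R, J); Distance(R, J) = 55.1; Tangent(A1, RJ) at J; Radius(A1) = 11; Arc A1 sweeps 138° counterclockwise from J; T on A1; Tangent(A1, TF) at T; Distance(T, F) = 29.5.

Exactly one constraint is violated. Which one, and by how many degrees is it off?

Tangent(A1, TF) at T — off by 3.80°.

R = (0.00, 0.00) ✓; R.y = 0.00, J.y = 0.00 ✓; |RJ| = 55.10 ✓; ∠(HJ, JR) = 90.00° ✓; |HJ| = 11.00 ✓; bearing(H→T) − bearing(H→J) = 138.0° ✓; |HT| = 11.00 ✓; ∠(HT, TF) = 93.80° ✗; |TF| = 29.50 ✓.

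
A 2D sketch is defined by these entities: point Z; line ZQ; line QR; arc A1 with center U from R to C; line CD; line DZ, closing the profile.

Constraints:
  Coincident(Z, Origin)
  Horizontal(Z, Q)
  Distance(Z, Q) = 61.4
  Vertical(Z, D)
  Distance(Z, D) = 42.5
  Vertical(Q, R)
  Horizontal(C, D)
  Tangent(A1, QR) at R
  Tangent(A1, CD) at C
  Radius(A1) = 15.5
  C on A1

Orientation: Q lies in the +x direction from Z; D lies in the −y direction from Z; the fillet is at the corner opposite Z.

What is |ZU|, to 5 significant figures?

53.252

Z and D share the same x with |ZD| = 42.5 and D on the −y side, so D = (0.0000, -42.500). The virtual corner opposite Z is at (61.400, -42.500). Tangency of A1 to QR means the radius UR is perpendicular to QR and since A1 is tangent to CD there, UC ⟂ CD, with radius 15.5, so the center U sits 15.5 in from both sides at U = (45.900, -27.000). Then |ZU| = |U − Z| = 53.252.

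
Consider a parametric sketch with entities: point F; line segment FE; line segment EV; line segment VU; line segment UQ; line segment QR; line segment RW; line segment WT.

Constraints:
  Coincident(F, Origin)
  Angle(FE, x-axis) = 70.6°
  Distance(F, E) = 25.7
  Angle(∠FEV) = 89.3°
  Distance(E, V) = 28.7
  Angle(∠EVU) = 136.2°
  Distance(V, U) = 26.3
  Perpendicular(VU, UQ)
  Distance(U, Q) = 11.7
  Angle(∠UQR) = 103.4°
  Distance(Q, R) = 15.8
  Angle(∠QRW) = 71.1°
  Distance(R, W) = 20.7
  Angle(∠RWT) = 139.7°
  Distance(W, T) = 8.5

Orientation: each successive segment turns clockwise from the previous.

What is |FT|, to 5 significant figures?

53.927

F is at the origin; FE runs at 70.6° with length 25.7, so E = (8.5365, 24.241). ∠FEV = 89.3° gives EV at -20.100° from the x-axis; with |EV| = 28.7, V = (35.489, 14.378). ∠EVU = 136.2° gives VU at -63.900° from the x-axis; with |VU| = 26.3, U = (47.059, -9.2403). VU is perpendicular to UQ, so UQ runs at -153.90°; with |UQ| = 11.7, Q = (36.552, -14.388). ∠UQR = 103.4° gives QR at 129.50° from the x-axis; with |QR| = 15.8, R = (26.502, -2.1960). ∠QRW = 71.1° gives RW at 20.600° from the x-axis; with |RW| = 20.7, W = (45.878, 5.0872). ∠RWT = 139.7° gives WT at -19.700° from the x-axis; with |WT| = 8.5, T = (53.881, 2.2219). Then |FT| = |T − F| = 53.927.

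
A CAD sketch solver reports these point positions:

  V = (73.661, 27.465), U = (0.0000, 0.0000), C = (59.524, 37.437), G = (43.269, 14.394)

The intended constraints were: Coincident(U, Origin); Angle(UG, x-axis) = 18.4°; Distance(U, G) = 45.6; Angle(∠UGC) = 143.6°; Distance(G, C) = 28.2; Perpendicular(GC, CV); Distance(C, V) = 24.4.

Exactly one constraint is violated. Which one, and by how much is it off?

Distance(C, V) = 24.4 — off by 7.10.

U = (0.00, 0.00) ✓; UG at 18.40° ✓; |UG| = 45.60 ✓; ∠UGC = 143.6° ✓; |GC| = 28.20 ✓; ∠(GC, CV) = 90.00° ✓; |CV| = 17.30 ✗.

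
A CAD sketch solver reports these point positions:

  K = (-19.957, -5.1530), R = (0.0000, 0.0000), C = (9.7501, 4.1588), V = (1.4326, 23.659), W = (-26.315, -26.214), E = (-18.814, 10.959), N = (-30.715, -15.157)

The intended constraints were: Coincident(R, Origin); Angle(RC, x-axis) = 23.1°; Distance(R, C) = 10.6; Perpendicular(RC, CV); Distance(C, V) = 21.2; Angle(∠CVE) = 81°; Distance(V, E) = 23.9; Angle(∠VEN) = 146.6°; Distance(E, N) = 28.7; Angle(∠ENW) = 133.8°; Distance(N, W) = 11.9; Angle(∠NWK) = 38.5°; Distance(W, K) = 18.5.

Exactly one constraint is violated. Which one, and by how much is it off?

Distance(W, K) = 18.5 — off by 3.50.

R = (0.00, 0.00) ✓; RC at 23.10° ✓; |RC| = 10.60 ✓; ∠(RC, CV) = 90.00° ✓; |CV| = 21.20 ✓; ∠CVE = 81.00° ✓; |VE| = 23.90 ✓; ∠VEN = 146.6° ✓; |EN| = 28.70 ✓; ∠ENW = 133.8° ✓; |NW| = 11.90 ✓; ∠NWK = 38.50° ✓; |WK| = 22.00 ✗.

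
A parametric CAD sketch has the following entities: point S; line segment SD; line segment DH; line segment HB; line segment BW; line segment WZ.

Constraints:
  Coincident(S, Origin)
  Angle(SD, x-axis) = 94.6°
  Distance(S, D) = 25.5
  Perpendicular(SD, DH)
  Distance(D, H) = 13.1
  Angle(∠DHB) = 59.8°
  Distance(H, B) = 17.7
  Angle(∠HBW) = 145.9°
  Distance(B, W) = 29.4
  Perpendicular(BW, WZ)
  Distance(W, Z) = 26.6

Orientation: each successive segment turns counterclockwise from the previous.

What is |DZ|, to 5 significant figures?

34.075

∠HBW = 145.9° gives BW at -21.100° from the x-axis; with |BW| = 29.4, W = (22.428, -0.75099). BW is perpendicular to WZ, so WZ runs at 68.900°; with |WZ| = 26.6, Z = (32.004, 24.066). Then |DZ| = |Z − D| = 34.075.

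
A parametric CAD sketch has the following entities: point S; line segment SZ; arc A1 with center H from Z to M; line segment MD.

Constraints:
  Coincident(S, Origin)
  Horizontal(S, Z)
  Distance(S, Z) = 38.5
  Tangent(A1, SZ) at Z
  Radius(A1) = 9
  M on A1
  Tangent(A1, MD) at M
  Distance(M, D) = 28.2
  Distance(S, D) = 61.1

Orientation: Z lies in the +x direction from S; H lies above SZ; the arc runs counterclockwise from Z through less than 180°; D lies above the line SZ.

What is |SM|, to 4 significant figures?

48.26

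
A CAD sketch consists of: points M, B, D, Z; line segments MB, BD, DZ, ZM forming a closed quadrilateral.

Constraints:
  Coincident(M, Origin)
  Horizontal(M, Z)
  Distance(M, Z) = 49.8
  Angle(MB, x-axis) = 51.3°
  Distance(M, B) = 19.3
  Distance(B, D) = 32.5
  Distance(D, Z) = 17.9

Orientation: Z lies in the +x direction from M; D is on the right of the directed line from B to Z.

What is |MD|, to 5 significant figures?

35.287

M is at the origin; MZ is horizontal with |MZ| = 49.8 and Z in +x, so Z = (49.8, 0). MB runs at 51.3° with |MB| = 19.3, so B = (12.067, 15.062). D is determined by |BD| = 32.5 and |DZ| = 17.9 together: it lies at the intersection of circle(B, 32.5) and circle(Z, 17.9). With |BZ| = 40.628, the foot of the radical line on BZ is 29.370 from B and the perpendicular offset is √(32.5² − 29.370²) = 13.916. Taking the right-of-BZ solution: D = (34.185, -8.7507).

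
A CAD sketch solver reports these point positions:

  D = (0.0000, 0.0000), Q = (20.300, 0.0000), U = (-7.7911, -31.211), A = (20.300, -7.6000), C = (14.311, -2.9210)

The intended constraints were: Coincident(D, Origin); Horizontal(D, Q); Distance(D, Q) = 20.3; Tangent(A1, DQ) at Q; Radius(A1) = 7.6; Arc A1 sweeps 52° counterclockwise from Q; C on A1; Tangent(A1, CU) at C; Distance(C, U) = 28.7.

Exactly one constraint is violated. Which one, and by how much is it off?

Distance(C, U) = 28.7 — off by 7.20.

D = (0.00, 0.00) ✓; D.y = 0.00, Q.y = 0.00 ✓; |DQ| = 20.30 ✓; ∠(AQ, QD) = 90.00° ✓; |AQ| = 7.600 ✓; bearing(A→C) − bearing(A→Q) = 52.00° ✓; |AC| = 7.600 ✓; ∠(AC, CU) = 90.00° ✓; |CU| = 35.90 ✗.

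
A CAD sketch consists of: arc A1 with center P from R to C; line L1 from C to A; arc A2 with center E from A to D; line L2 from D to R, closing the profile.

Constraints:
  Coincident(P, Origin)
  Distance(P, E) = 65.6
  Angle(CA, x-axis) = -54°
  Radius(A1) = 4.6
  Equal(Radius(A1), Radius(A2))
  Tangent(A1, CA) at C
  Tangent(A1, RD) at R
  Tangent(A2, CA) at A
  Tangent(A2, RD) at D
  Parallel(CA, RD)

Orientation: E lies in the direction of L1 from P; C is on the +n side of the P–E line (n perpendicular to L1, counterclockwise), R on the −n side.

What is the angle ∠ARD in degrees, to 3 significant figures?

7.98°

The slot axis is L1's direction at -54.0°, so u = (cos -54.0°, sin -54.0°) = (0.588, -0.809) and n = (−sin -54.0°, cos -54.0°) = (0.809, 0.588). P is at the origin and E lies 65.6 along u from P, so E = 65.6·u = (38.6, -53.1). Tangency of A1 to both parallel lines with radius 4.6 puts C and R at P ± 4.6·n: C = (3.72, 2.70), R = (-3.72, -2.70). Equal radii place A and D the same way about E: A = E + 4.6·n = (42.3, -50.4), D = E − 4.6·n = (34.8, -55.8). Then cos ∠ARD = RA·RD / (|RA||RD|), giving 7.98°.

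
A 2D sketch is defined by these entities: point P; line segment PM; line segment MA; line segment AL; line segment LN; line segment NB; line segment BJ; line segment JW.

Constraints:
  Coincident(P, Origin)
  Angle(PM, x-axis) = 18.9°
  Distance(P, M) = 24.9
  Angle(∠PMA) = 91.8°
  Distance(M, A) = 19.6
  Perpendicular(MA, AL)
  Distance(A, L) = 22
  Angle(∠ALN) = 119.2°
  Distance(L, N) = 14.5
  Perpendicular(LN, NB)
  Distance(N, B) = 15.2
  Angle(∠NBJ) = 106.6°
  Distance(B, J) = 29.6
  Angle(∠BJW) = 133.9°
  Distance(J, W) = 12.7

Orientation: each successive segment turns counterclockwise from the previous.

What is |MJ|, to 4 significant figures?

20.88

The perpendicularity gives NB at right angles to LN, so NB runs at -12.10°; with |NB| = 15.2, B = (8.590, 2.966). ∠NBJ = 106.6° gives BJ at 61.30° from the x-axis; with |BJ| = 29.6, J = (22.80, 28.93). Then |MJ| = |J − M| = 20.88.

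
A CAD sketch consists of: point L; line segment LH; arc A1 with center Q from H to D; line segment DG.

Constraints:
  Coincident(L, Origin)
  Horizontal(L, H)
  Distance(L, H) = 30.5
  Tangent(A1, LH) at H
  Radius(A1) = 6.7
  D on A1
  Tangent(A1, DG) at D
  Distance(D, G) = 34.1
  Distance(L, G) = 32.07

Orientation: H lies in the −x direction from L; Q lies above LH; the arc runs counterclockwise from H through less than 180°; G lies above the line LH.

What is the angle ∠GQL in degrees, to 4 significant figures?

57.87°

L is at the origin; LH is horizontal with |LH| = 30.5 and H on the −x side, so H = (-30.50, 0.000). The tangent condition forces QH to be normal to LH, so Q = H + (0, 6.7) = (-30.50, 6.700). Since QD ⟂ DG (tangency), |QG| = √(6.7² + 34.1²) = 34.75 regardless of where D sits on A1. So G lies on both circle(L, 32.07) and circle(Q, 34.75); the above-LH intersection is G = (-6.133, 31.48). D is the foot of the tangent from G: D = (-24.91, 3.011).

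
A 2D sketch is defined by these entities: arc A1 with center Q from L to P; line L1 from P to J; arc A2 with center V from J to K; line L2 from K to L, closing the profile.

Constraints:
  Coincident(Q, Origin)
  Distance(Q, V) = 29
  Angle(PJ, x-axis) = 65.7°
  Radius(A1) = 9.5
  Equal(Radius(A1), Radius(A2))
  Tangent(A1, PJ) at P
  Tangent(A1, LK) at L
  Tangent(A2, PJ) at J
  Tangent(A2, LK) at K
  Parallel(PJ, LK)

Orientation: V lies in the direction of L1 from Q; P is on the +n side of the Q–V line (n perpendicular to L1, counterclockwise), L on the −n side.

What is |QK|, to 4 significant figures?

30.52

The slot axis is L1's direction at 65.7°, so u = (cos 65.7°, sin 65.7°) = (0.4115, 0.9114) and n = (−sin 65.7°, cos 65.7°) = (-0.9114, 0.4115). Q is at the origin and V lies 29.0 along u from Q, so V = 29.0·u = (11.93, 26.43). Tangency of A1 to both parallel lines with radius 9.5 puts P and L at Q ± 9.5·n: P = (-8.658, 3.909), L = (8.658, -3.909). Equal radii place J and K the same way about V: J = V + 9.5·n = (3.276, 30.34), K = V − 9.5·n = (20.59, 22.52). Then |QK| = |K − Q| = 30.52.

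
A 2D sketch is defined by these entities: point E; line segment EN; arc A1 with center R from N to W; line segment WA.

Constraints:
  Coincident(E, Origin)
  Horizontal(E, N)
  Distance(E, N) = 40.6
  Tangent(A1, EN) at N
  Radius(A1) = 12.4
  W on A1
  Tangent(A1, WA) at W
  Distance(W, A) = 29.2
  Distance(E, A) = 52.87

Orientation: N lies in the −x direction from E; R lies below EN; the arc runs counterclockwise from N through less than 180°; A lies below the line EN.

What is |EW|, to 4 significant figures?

54.06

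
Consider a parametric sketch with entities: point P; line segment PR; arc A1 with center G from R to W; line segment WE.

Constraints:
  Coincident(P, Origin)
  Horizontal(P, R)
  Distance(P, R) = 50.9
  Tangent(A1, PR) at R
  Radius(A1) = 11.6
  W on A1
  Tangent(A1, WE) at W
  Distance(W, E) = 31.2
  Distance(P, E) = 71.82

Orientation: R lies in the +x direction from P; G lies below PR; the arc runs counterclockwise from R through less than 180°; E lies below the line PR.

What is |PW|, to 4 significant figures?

44.40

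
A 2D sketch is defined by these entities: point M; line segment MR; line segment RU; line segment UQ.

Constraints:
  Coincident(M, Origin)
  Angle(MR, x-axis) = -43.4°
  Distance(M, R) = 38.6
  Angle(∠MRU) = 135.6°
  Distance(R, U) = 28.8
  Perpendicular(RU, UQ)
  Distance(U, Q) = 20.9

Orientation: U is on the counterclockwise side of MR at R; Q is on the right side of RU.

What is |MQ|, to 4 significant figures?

73.98

M is at the origin; MR runs at -43.4° with length 38.6, so R = 38.6·(cos -43.4°, sin -43.4°) = (28.05, -26.52). ∠MRU = 135.6°, so RU runs at -43.4° + (180° − 135.6°) = 1.000° from the x-axis; with |RU| = 28.8, U = R + 28.8·(cos 1.000°, sin 1.000°) = (56.84, -26.02). The perpendicularity gives UQ at right angles to RU; with |UQ| = 20.9 on the right of RU, Q = U + 20.9·(0.01745, -0.9998) = (57.21, -46.92). Then |MQ| = |Q − M| = 73.98.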